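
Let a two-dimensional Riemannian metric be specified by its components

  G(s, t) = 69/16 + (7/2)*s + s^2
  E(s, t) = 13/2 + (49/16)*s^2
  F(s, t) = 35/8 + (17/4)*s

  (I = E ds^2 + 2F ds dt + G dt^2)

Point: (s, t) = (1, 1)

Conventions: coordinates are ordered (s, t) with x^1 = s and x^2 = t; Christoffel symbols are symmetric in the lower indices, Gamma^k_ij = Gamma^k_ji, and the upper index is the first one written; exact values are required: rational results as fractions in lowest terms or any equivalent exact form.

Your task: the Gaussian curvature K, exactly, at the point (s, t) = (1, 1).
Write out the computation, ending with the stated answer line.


E = 153/16, F = 69/8, G = 141/16, EG - F^2 = 2529/256 at the point
E_s = 49/8, E_t = 0, F_s = 17/4, F_t = 0, G_s = 11/2, G_t = 0
E_tt = 0, F_st = 0, G_ss = 2
The intrinsic route: Brioschi's K = (det M1 - det M2)/(EG - F^2)^2.
M1 = [[-E_tt/2 + F_st - G_ss/2, E_s/2, F_s - E_t/2], [F_t - G_s/2, E, F], [G_t/2, F, G]] = [[-1, 49/16, 17/4], [-11/4, 153/16, 69/8], [0, 69/8, 141/16]]; det M1 = -37341/1024
M2 = [[0, E_t/2, G_s/2], [E_t/2, E, F], [G_s/2, F, G]] = [[0, 0, 11/4], [0, 153/16, 69/8], [11/4, 69/8, 141/16]]; det M2 = -18513/256
det M1 - det M2 = 36711/1024; K = 36711/1024 / (2529/256)^2 = 261056/710649

Answer: K = 261056/710649


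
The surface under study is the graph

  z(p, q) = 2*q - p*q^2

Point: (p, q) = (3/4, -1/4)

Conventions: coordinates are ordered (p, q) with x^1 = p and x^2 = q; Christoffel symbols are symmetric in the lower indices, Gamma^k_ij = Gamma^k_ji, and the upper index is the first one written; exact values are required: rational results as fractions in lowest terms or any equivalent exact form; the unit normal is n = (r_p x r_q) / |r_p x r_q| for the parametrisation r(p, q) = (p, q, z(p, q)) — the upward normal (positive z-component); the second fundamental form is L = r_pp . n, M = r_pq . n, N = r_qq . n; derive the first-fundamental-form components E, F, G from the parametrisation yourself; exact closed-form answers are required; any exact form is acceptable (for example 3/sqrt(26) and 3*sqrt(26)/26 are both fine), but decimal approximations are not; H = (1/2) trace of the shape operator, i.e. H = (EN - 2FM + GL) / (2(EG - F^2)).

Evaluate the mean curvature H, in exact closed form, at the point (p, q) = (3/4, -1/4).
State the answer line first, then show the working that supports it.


Answer: H = -2780*sqrt(21)/321489

z_p = -1/16, z_q = 19/8, z_pp = 0, z_pq = 1/2, z_qq = -3/2
E = 257/256, F = -19/128, G = 425/64; answer radicand W^2 = 1701/256
unnormalised second-form numerators: l = 0, m = 1/2, n = -3/2; L = l/sqrt(1701/256), and similarly M = m/sqrt(W^2), N = n/sqrt(W^2)
H = (E*n - 2*F*m + G*l) / (2*(EG - F^2)*sqrt(W^2)); E*n - 2*F*m + G*l = -695/512, EG - F^2 = 1701/256, so H = (-695/6804)/sqrt(1701/256)


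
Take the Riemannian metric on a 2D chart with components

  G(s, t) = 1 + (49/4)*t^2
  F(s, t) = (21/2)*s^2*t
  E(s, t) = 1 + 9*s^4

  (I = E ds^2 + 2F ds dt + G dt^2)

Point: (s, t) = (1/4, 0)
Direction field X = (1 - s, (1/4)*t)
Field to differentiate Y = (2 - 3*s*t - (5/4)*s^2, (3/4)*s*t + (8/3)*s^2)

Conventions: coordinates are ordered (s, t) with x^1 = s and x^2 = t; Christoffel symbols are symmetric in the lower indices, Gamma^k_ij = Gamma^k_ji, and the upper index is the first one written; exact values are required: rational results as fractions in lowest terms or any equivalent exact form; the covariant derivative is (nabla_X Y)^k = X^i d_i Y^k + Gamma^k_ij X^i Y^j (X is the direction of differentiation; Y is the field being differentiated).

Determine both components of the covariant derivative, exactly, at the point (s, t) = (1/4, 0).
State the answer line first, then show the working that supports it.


Answer: (nabla_X Y)^s = -327/4240, (nabla_X Y)^t = 1

E = 265/256, F = 0, G = 1 at the point
E_s = 9/16, E_t = 0, F_s = 0, F_t = 21/32, G_s = 0, G_t = 0
EG - F^2 = 265/256;  g^inv = (256/265) * [[1, 0], [0, 265/256]]
first-kind symbols [ij,l] = (1/2)(d_i g_jl + d_j g_il - d_l g_ij): [ss,s] = E_s/2 = 9/32, [ss,t] = F_s - E_t/2 = 0, [st,s] = E_t/2 = 0, [st,t] = G_s/2 = 0, [tt,s] = F_t - G_s/2 = 21/32, [tt,t] = G_t/2 = 0
Gamma^s_ij = (G*[ij,s] - F*[ij,t])/(EG - F^2), Gamma^t_ij = (E*[ij,t] - F*[ij,s])/(EG - F^2)
Gamma_sss = 72/265, Gamma_sst = 0, Gamma_stt = 168/265, Gamma_tss = 0, Gamma_tst = 0, Gamma_ttt = 0
X = (3/4, 0), Y = (123/64, 1/6) at the point


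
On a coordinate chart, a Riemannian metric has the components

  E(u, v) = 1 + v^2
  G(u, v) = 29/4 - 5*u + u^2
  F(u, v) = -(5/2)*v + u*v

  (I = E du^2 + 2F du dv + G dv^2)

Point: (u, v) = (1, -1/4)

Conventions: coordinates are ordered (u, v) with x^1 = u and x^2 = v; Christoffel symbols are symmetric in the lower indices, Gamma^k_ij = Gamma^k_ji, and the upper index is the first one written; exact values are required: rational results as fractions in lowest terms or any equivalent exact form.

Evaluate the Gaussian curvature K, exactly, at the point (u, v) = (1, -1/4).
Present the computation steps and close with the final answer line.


E = 17/16, F = 3/8, G = 13/4, EG - F^2 = 53/16 at the point
E_u = 0, E_v = -1/2, F_u = -1/4, F_v = -3/2, G_u = -3, G_v = 0
E_vv = 2, F_uv = 1, G_uu = 2
Brioschi: K = (det M1 - det M2) / (EG - F^2)^2 with the standard first/second-derivative matrices M1, M2.
M1 = [[-E_vv/2 + F_uv - G_uu/2, E_u/2, F_u - E_v/2], [F_v - G_u/2, E, F], [G_v/2, F, G]] = [[-1, 0, 0], [0, 17/16, 3/8], [0, 3/8, 13/4]]; det M1 = -53/16
M2 = [[0, E_v/2, G_u/2], [E_v/2, E, F], [G_u/2, F, G]] = [[0, -1/4, -3/2], [-1/4, 17/16, 3/8], [-3/2, 3/8, 13/4]]; det M2 = -37/16
det M1 - det M2 = -1; K = -1 / (53/16)^2 = -256/2809

Answer: K = -256/2809


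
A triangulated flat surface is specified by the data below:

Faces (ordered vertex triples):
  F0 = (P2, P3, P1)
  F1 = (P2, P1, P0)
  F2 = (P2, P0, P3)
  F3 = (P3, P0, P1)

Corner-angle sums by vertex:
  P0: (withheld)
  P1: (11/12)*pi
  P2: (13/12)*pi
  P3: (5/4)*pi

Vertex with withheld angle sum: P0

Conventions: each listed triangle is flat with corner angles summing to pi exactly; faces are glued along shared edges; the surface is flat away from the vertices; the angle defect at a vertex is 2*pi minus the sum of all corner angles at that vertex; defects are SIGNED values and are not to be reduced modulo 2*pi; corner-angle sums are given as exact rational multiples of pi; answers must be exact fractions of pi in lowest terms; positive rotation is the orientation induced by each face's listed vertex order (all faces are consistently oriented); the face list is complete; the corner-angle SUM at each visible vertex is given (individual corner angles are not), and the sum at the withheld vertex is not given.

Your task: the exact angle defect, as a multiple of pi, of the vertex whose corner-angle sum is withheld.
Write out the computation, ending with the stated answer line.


V = 4, E = 6, F = 4; chi = V - E + F = 2
Gauss-Bonnet: total defect = 2*pi*chi = 4*pi; visible defects sum to (11/4)*pi

Answer: defect(P0) = (5/4)*pi


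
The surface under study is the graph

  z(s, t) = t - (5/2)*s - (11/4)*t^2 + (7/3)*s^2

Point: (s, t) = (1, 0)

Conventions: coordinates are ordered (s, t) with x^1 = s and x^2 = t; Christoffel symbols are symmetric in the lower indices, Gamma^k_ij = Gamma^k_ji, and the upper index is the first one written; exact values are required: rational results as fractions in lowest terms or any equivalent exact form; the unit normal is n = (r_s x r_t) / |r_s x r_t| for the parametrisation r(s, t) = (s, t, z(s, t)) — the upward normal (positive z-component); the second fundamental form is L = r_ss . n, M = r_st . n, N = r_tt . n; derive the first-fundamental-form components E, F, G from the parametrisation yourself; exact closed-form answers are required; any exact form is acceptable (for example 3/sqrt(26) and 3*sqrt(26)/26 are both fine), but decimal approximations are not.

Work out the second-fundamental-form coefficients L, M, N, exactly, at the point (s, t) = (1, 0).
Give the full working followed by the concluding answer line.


z_s = 13/6, z_t = 1, z_ss = 14/3, z_st = 0, z_tt = -11/2
E = 205/36, F = 13/6, G = 2; answer radicand W^2 = 241/36
unnormalised second-form numerators: l = 14/3, m = 0, n = -11/2; L = l/sqrt(241/36), and similarly M = m/sqrt(W^2), N = n/sqrt(W^2)

Answer: L = 28*sqrt(241)/241, M = 0, N = -33*sqrt(241)/241


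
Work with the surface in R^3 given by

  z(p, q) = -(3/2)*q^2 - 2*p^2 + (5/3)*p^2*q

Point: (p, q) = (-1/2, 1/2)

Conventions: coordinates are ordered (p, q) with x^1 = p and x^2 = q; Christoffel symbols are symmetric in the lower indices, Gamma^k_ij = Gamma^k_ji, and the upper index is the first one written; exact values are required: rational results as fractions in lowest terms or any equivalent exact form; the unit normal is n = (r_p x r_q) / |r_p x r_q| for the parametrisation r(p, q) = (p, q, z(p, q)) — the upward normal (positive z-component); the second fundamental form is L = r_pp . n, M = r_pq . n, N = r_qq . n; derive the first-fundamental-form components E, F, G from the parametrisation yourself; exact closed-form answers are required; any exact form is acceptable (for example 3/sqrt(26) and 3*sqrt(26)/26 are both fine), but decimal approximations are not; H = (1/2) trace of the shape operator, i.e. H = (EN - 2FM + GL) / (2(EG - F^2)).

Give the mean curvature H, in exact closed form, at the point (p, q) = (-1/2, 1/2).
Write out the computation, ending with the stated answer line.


z_p = 7/6, z_q = -13/12, z_pp = -7/3, z_pq = -5/3, z_qq = -3
E = 85/36, F = -91/72, G = 313/144; answer radicand W^2 = 509/144
unnormalised second-form numerators: l = -7/3, m = -5/3, n = -3; L = l/sqrt(509/144), and similarly M = m/sqrt(W^2), N = n/sqrt(W^2)
H = (E*n - 2*F*m + G*l) / (2*(EG - F^2)*sqrt(W^2)); E*n - 2*F*m + G*l = -2357/144, EG - F^2 = 509/144, so H = (-2357/1018)/sqrt(509/144)

Answer: H = -14142*sqrt(509)/259081


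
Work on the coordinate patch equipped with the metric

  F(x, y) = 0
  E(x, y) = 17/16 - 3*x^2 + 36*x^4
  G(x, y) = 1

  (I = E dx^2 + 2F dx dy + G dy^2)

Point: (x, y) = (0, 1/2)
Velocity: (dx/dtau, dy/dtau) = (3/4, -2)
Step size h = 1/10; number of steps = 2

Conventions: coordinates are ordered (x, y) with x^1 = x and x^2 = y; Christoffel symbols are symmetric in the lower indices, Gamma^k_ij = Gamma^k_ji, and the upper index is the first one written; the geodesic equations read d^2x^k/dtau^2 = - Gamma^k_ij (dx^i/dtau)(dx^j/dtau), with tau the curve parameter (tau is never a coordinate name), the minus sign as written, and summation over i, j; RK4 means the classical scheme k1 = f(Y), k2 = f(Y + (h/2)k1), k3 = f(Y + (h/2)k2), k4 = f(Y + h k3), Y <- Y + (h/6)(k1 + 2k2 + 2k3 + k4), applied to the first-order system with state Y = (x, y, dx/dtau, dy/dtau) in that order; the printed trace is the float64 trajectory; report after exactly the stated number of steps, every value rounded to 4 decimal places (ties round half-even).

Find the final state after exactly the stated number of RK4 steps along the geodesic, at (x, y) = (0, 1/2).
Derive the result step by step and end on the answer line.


f(Y) = (dx/dtau, dy/dtau, -Gamma^x_ij Y'^i Y'^j, -Gamma^y_ij Y'^i Y'^j) with the Gammas evaluated at the stage position; h = 0.100000; intermediate values shown to 6 dp
step 0: x = 0.0000, y = 0.5000, dx/dtau = 0.7500, dy/dtau = -2.0000
step 1:
  k1: at (x, y) = (0.000000, 0.500000), (dx/dtau, dy/dtau) = (0.750000, -2.000000); Gamma_xxx = 0.000000, Gamma_xxy = 0.000000, Gamma_xyy = 0.000000, Gamma_yxx = 0.000000, Gamma_yxy = 0.000000, Gamma_yyy = 0.000000; k1 = (0.750000, -2.000000, 0.000000, 0.000000)
  k2: at (x, y) = (0.037500, 0.400000), (dx/dtau, dy/dtau) = (0.750000, -2.000000); Gamma_xxx = -0.102710, Gamma_xxy = 0.000000, Gamma_xyy = 0.000000, Gamma_yxx = 0.000000, Gamma_yxy = 0.000000, Gamma_yyy = 0.000000; k2 = (0.750000, -2.000000, 0.057774, 0.000000)
  k3: at (x, y) = (0.037500, 0.400000), (dx/dtau, dy/dtau) = (0.752889, -2.000000); Gamma_xxx = -0.102710, Gamma_xxy = 0.000000, Gamma_xyy = 0.000000, Gamma_yxx = 0.000000, Gamma_yxy = 0.000000, Gamma_yyy = 0.000000; k3 = (0.752889, -2.000000, 0.058220, 0.000000)
  k4: at (x, y) = (0.075289, 0.300000), (dx/dtau, dy/dtau) = (0.755822, -2.000000); Gamma_xxx = -0.186442, Gamma_xxy = 0.000000, Gamma_xyy = 0.000000, Gamma_yxx = 0.000000, Gamma_yxy = 0.000000, Gamma_yyy = 0.000000; k4 = (0.755822, -2.000000, 0.106508, 0.000000)
  Y <- Y + (h/6)(k1 + 2k2 + 2k3 + k4): x = 0.0752, y = 0.3000, dx/dtau = 0.7556, dy/dtau = -2.0000
step 2:
  k1: at (x, y) = (0.075193, 0.300000), (dx/dtau, dy/dtau) = (0.755642, -2.000000); Gamma_xxx = -0.186273, Gamma_xxy = 0.000000, Gamma_xyy = 0.000000, Gamma_yxx = 0.000000, Gamma_yxy = 0.000000, Gamma_yyy = 0.000000; k1 = (0.755642, -2.000000, 0.106361, 0.000000)
  k2: at (x, y) = (0.112975, 0.200000), (dx/dtau, dy/dtau) = (0.760960, -2.000000); Gamma_xxx = -0.228241, Gamma_xxy = 0.000000, Gamma_xyy = 0.000000, Gamma_yxx = 0.000000, Gamma_yxy = 0.000000, Gamma_yyy = 0.000000; k2 = (0.760960, -2.000000, 0.132165, 0.000000)
  k3: at (x, y) = (0.113241, 0.200000), (dx/dtau, dy/dtau) = (0.762250, -2.000000); Gamma_xxx = -0.228330, Gamma_xxy = 0.000000, Gamma_xyy = 0.000000, Gamma_yxx = 0.000000, Gamma_yxy = 0.000000, Gamma_yyy = 0.000000; k3 = (0.762250, -2.000000, 0.132665, 0.000000)
  k4: at (x, y) = (0.151418, 0.100000), (dx/dtau, dy/dtau) = (0.768908, -2.000000); Gamma_xxx = -0.201746, Gamma_xxy = 0.000000, Gamma_xyy = 0.000000, Gamma_yxx = 0.000000, Gamma_yxy = 0.000000, Gamma_yyy = 0.000000; k4 = (0.768908, -2.000000, 0.119276, 0.000000)
  Y <- Y + (h/6)(k1 + 2k2 + 2k3 + k4): x = 0.1514, y = 0.1000, dx/dtau = 0.7682, dy/dtau = -2.0000

Answer: x = 0.1514, y = 0.1000, dx/dtau = 0.7682, dy/dtau = -2.0000


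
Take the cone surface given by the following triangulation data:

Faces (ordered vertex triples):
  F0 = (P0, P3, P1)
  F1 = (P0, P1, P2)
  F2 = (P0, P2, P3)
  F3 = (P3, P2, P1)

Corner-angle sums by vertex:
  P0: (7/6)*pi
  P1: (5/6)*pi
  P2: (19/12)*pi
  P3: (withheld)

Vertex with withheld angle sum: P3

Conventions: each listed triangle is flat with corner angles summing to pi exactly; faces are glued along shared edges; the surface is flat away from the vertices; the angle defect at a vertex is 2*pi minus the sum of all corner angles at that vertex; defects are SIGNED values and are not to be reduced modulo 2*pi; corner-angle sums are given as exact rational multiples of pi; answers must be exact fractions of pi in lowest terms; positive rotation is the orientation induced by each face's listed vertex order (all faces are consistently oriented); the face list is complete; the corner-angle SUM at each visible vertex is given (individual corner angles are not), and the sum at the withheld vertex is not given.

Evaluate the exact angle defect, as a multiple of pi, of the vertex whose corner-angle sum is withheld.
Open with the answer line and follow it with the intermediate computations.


Answer: defect(P3) = (19/12)*pi

V = 4, E = 6, F = 4; chi = V - E + F = 2
Gauss-Bonnet: total defect = 2*pi*chi = 4*pi; visible defects sum to (29/12)*pi


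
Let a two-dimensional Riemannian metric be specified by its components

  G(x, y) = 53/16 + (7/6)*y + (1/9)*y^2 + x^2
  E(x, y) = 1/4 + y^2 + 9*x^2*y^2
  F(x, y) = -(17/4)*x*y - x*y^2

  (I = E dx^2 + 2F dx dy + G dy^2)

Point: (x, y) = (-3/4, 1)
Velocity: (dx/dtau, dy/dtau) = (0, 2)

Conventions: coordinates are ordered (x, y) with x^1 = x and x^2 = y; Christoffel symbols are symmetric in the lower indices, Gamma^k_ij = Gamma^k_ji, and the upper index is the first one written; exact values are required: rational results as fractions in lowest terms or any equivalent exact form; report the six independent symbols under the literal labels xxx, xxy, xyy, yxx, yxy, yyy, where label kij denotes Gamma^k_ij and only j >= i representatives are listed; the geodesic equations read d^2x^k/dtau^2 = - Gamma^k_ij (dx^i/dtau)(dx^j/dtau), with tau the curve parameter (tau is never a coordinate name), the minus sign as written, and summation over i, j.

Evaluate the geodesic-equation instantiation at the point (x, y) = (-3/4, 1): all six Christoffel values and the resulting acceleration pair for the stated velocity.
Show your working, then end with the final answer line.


E = 101/16, F = 63/16, G = 371/72 at the point
E_x = -27/2, E_y = 97/8, F_x = -21/4, F_y = 75/16, G_x = -3/2, G_y = 25/18
EG - F^2 = 39221/2304;  g^inv = (2304/39221) * [[371/72, -63/16], [-63/16, 101/16]]
first-kind symbols [ij,l] = (1/2)(d_i g_jl + d_j g_il - d_l g_ij): [xx,x] = E_x/2 = -27/4, [xx,y] = F_x - E_y/2 = -181/16, [xy,x] = E_y/2 = 97/16, [xy,y] = G_x/2 = -3/4, [yy,x] = F_y - G_x/2 = 87/16, [yy,y] = G_y/2 = 25/36
Gamma^x_ij = (G*[ij,x] - F*[ij,y])/(EG - F^2), Gamma^y_ij = (E*[ij,y] - F*[ij,x])/(EG - F^2)
Gamma_xxx = 3213/5603, Gamma_xxy = 11254/5603, Gamma_xyy = 8322/5603, Gamma_yxx = -103293/39221, Gamma_yxy = -65907/39221, Gamma_yyy = -39229/39221
d^2x/dtau^2 = -(Gamma_xxx*(0)^2 + 2*Gamma_xxy*(0)*(2) + Gamma_xyy*(2)^2) = -33288/5603
d^2y/dtau^2 = -(Gamma_yxx*(0)^2 + 2*Gamma_yxy*(0)*(2) + Gamma_yyy*(2)^2) = 156916/39221

Answer: Gamma_xxx = 3213/5603, Gamma_xxy = 11254/5603, Gamma_xyy = 8322/5603, Gamma_yxx = -103293/39221, Gamma_yxy = -65907/39221, Gamma_yyy = -39229/39221; accelerations (d^2x/dtau^2, d^2y/dtau^2) = (-33288/5603, 156916/39221)


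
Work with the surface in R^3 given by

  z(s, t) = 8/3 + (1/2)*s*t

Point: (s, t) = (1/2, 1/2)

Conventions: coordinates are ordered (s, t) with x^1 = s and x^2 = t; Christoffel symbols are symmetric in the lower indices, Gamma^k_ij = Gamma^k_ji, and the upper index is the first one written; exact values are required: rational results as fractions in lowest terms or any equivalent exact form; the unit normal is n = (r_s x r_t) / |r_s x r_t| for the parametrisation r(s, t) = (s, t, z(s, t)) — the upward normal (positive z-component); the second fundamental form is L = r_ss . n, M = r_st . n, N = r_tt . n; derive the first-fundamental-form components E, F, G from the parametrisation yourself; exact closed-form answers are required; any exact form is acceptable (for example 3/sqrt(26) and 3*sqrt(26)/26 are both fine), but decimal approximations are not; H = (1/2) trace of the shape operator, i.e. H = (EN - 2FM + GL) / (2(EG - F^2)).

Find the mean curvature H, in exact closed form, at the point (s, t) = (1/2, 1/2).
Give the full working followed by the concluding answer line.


z_s = 1/4, z_t = 1/4, z_ss = 0, z_st = 1/2, z_tt = 0
E = 17/16, F = 1/16, G = 17/16; answer radicand W^2 = 9/8
unnormalised second-form numerators: l = 0, m = 1/2, n = 0; L = l/sqrt(9/8), and similarly M = m/sqrt(W^2), N = n/sqrt(W^2)
H = (E*n - 2*F*m + G*l) / (2*(EG - F^2)*sqrt(W^2)); E*n - 2*F*m + G*l = -1/16, EG - F^2 = 9/8, so H = (-1/36)/sqrt(9/8)

Answer: H = -sqrt(2)/54


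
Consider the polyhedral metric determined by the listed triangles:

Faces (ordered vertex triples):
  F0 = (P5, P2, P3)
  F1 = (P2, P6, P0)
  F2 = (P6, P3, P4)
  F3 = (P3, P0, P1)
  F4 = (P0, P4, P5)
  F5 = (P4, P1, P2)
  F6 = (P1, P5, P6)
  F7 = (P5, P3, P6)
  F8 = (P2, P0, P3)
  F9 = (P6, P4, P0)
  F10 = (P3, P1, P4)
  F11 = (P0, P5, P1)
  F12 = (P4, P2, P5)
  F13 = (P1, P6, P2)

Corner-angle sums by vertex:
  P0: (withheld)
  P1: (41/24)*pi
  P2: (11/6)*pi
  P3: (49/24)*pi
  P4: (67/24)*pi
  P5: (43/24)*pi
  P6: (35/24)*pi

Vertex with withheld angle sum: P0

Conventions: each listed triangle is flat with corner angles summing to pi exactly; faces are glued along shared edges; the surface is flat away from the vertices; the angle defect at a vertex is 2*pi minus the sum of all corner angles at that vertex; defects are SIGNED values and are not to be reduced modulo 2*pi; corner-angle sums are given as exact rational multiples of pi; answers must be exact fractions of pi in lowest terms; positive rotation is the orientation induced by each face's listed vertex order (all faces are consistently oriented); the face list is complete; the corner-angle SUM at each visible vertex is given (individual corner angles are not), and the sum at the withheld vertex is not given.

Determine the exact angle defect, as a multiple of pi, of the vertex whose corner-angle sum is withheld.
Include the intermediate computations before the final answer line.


V = 7, E = 21, F = 14; chi = V - E + F = 0
Gauss-Bonnet: total defect = 2*pi*chi = 0; visible defects sum to (3/8)*pi

Answer: defect(P0) = (-3/8)*pi


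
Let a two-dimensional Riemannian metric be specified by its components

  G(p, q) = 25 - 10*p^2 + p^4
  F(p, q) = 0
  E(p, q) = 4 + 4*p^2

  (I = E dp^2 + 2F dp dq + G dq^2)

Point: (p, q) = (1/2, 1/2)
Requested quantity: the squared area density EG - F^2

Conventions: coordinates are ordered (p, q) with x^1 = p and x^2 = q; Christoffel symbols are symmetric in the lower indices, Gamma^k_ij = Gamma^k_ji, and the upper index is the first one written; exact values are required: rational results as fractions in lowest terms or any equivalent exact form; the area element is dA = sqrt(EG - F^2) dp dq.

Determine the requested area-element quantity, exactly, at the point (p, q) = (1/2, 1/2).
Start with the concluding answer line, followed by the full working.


Answer: EG - F^2 = 1805/16

E = 5, F = 0, G = 361/16; EG - F^2 = 1805/16


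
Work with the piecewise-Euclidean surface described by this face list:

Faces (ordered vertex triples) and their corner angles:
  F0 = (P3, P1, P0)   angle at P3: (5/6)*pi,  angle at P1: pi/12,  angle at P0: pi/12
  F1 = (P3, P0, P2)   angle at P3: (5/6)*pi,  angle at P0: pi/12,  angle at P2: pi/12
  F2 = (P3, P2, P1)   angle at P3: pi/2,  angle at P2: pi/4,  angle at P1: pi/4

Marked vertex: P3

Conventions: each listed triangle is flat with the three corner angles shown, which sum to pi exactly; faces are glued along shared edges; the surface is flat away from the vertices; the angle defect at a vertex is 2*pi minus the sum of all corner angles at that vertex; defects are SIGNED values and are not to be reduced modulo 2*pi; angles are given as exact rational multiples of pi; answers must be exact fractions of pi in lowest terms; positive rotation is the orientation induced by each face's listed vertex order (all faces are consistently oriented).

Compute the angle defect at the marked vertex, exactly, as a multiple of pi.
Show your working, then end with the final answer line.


Sum of corner angles at P3: (13/6)*pi
defect = 2*pi - (13/6)*pi

Answer: defect(P3) = -pi/6


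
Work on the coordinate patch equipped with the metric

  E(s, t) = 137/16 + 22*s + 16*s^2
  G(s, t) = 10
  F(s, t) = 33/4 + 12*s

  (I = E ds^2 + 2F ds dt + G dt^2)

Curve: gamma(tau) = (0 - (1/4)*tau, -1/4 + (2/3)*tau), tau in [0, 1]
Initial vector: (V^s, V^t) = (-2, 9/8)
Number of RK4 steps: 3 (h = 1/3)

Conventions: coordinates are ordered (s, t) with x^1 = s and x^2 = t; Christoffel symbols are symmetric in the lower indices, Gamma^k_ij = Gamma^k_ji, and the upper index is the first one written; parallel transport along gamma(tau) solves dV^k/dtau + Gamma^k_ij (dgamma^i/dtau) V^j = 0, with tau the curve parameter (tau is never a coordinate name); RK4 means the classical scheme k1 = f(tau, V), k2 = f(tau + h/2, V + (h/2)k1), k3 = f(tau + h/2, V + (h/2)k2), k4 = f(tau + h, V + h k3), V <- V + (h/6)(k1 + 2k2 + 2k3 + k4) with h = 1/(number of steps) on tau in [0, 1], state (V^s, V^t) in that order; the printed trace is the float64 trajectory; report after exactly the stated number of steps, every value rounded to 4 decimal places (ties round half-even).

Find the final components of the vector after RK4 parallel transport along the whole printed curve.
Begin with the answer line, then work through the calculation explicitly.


Answer: V^s = -2.3190, V^t = 0.6925

gamma'(tau) = (-1/4, 2/3); f(tau, V)^k = -Gamma^k_ij(gamma(tau)) gamma'^i(tau) V^j; h = 1/3; intermediate values shown to 6 dp
curve data and Christoffel symbols at the stage parameters:
  tau = 0.000000: gamma = (0.000000, -0.250000), gamma' = (-0.250000, 0.666667); Gamma_sss = 0.626335, Gamma_sst = 0.000000, Gamma_stt = 0.000000, Gamma_tss = 0.683274, Gamma_tst = 0.000000, Gamma_ttt = 0.000000
  tau = 0.166667: gamma = (-0.041667, -0.138889), gamma' = (-0.250000, 0.666667); Gamma_sss = 0.619742, Gamma_sst = 0.000000, Gamma_stt = 0.000000, Gamma_tss = 0.719700, Gamma_tst = 0.000000, Gamma_ttt = 0.000000
  tau = 0.333333: gamma = (-0.083333, -0.027778), gamma' = (-0.250000, 0.666667); Gamma_sss = 0.610259, Gamma_sst = 0.000000, Gamma_stt = 0.000000, Gamma_tss = 0.757562, Gamma_tst = 0.000000, Gamma_ttt = 0.000000
  tau = 0.500000: gamma = (-0.125000, 0.083333), gamma' = (-0.250000, 0.666667); Gamma_sss = 0.597510, Gamma_sst = 0.000000, Gamma_stt = 0.000000, Gamma_tss = 0.796680, Gamma_tst = 0.000000, Gamma_ttt = 0.000000
  tau = 0.666667: gamma = (-0.166667, 0.194444), gamma' = (-0.250000, 0.666667); Gamma_sss = 0.581114, Gamma_sst = 0.000000, Gamma_stt = 0.000000, Gamma_tss = 0.836804, Gamma_tst = 0.000000, Gamma_ttt = 0.000000
  tau = 0.833333: gamma = (-0.208333, 0.305556), gamma' = (-0.250000, 0.666667); Gamma_sss = 0.560691, Gamma_sst = 0.000000, Gamma_stt = 0.000000, Gamma_tss = 0.877603, Gamma_tst = 0.000000, Gamma_ttt = 0.000000
  tau = 1.000000: gamma = (-0.250000, 0.416667), gamma' = (-0.250000, 0.666667); Gamma_sss = 0.535885, Gamma_sst = 0.000000, Gamma_stt = 0.000000, Gamma_tss = 0.918660, Gamma_tst = 0.000000, Gamma_ttt = 0.000000
step 0: V^s = -2.0000, V^t = 1.1250
step 1: k1 = (-0.313167, -0.341637), k2 = (-0.317958, -0.369241), k3 = (-0.318081, -0.369385), k4 = (-0.321305, -0.398862); V <- V + (h/6)(k1 + 2k2 + 2k3 + k4): V^s = -2.1059, V^t = 1.0018
step 2: k1 = (-0.321289, -0.398841), k2 = (-0.322576, -0.430101), k3 = (-0.322608, -0.430144), k4 = (-0.321567, -0.463057); V <- V + (h/6)(k1 + 2k2 + 2k3 + k4): V^s = -2.2133, V^t = 0.8583
step 3: k1 = (-0.321548, -0.463029), k2 = (-0.317759, -0.497362), k3 = (-0.317671, -0.497224), k4 = (-0.310708, -0.532642); V <- V + (h/6)(k1 + 2k2 + 2k3 + k4): V^s = -2.3190, V^t = 0.6925


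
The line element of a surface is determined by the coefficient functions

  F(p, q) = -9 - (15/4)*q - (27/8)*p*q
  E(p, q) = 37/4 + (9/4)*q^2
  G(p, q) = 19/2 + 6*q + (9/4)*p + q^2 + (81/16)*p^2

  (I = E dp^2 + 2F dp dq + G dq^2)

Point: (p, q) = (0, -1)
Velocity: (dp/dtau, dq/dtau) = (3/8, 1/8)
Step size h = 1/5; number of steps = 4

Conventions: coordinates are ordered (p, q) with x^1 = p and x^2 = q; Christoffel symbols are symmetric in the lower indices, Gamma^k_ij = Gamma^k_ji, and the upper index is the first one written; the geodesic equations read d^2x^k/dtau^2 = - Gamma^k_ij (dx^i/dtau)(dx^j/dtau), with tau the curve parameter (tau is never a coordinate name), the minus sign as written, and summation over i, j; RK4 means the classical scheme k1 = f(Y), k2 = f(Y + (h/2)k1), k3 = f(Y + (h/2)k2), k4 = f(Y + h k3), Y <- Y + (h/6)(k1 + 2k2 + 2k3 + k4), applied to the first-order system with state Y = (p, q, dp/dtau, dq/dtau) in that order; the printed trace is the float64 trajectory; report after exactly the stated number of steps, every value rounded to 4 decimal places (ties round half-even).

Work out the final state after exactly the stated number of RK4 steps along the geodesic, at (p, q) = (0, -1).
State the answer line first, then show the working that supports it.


Answer: p = 0.2658, q = -0.9837, dp/dtau = 0.3024, dq/dtau = -0.0509

f(Y) = (dp/dtau, dq/dtau, -Gamma^p_ij Y'^i Y'^j, -Gamma^q_ij Y'^i Y'^j) with the Gammas evaluated at the stage position; h = 0.200000; intermediate values shown to 6 dp
step 0: p = 0.0000, q = -1.0000, dp/dtau = 0.3750, dq/dtau = 0.1250
step 1:
  k1: at (p, q) = (0.000000, -1.000000), (dp/dtau, dq/dtau) = (0.375000, 0.125000); Gamma_ppp = 1.220930, Gamma_ppq = -0.174419, Gamma_pqq = -0.472868, Gamma_qpp = 2.674419, Gamma_qpq = 0.046512, Gamma_qqq = -0.107235; k1 = (0.375000, 0.125000, -0.147953, -0.378775)
  k2: at (p, q) = (0.037500, -0.987500), (dp/dtau, dq/dtau) = (0.360205, 0.087122); Gamma_ppp = 1.089387, Gamma_ppq = -0.133212, Gamma_pqq = -0.519064, Gamma_qpp = 2.410540, Gamma_qpq = 0.134841, Gamma_qqq = -0.144786; k2 = (0.360205, 0.087122, -0.129044, -0.320126)
  k3: at (p, q) = (0.036020, -0.991288), (dp/dtau, dq/dtau) = (0.362096, 0.092987); Gamma_ppp = 1.093173, Gamma_ppq = -0.135253, Gamma_pqq = -0.515383, Gamma_qpp = 2.427048, Gamma_qpq = 0.131779, Gamma_qqq = -0.141000; k3 = (0.362096, 0.092987, -0.129765, -0.325873)
  k4: at (p, q) = (0.072419, -0.981403), (dp/dtau, dq/dtau) = (0.349047, 0.059825); Gamma_ppp = 0.980913, Gamma_ppq = -0.102940, Gamma_pqq = -0.555555, Gamma_qpp = 2.204617, Gamma_qpq = 0.203327, Gamma_qqq = -0.168664; k4 = (0.349047, 0.059825, -0.113221, -0.276485)
  Y <- Y + (h/6)(k1 + 2k2 + 2k3 + k4): p = 0.0723, q = -0.9818, dp/dtau = 0.3490, dq/dtau = 0.0601
step 2:
  k1: at (p, q) = (0.072288, -0.981832), (dp/dtau, dq/dtau) = (0.349040, 0.060091); Gamma_ppp = 0.981170, Gamma_ppq = -0.103130, Gamma_pqq = -0.555173, Gamma_qpp = 2.206117, Gamma_qpq = 0.203105, Gamma_qqq = -0.168272; k1 = (0.349040, 0.060091, -0.113204, -0.276682)
  k2: at (p, q) = (0.107192, -0.975823), (dp/dtau, dq/dtau) = (0.337720, 0.032423); Gamma_ppp = 0.885746, Gamma_ppq = -0.078729, Gamma_pqq = -0.588962, Gamma_qpp = 2.023177, Gamma_qpq = 0.260380, Gamma_qqq = -0.186526; k2 = (0.337720, 0.032423, -0.098680, -0.236259)
  k3: at (p, q) = (0.106060, -0.978589), (dp/dtau, dq/dtau) = (0.339172, 0.036466); Gamma_ppp = 0.887901, Gamma_ppq = -0.080075, Gamma_pqq = -0.586264, Gamma_qpp = 2.033379, Gamma_qpq = 0.258754, Gamma_qqq = -0.183991; k3 = (0.339172, 0.036466, -0.099382, -0.240071)
  k4: at (p, q) = (0.140123, -0.974539), (dp/dtau, dq/dtau) = (0.329164, 0.012077); Gamma_ppp = 0.804807, Gamma_ppq = -0.061346, Gamma_pqq = -0.616066, Gamma_qpp = 1.876147, Gamma_qpq = 0.305893, Gamma_qqq = -0.196082; k4 = (0.329164, 0.012077, -0.086622, -0.205682)
  Y <- Y + (h/6)(k1 + 2k2 + 2k3 + k4): p = 0.1400, q = -0.9748, dp/dtau = 0.3292, dq/dtau = 0.0123
step 3:
  k1: at (p, q) = (0.140021, -0.974834), (dp/dtau, dq/dtau) = (0.329175, 0.012257); Gamma_ppp = 0.804959, Gamma_ppq = -0.061473, Gamma_pqq = -0.615796, Gamma_qpp = 1.877066, Gamma_qpq = 0.305774, Gamma_qqq = -0.195827; k1 = (0.329175, 0.012257, -0.086634, -0.205830)
  k2: at (p, q) = (0.172939, -0.973608), (dp/dtau, dq/dtau) = (0.320512, -0.008326); Gamma_ppp = 0.732773, Gamma_ppq = -0.047882, Gamma_pqq = -0.641288, Gamma_qpp = 1.744723, Gamma_qpq = 0.344213, Gamma_qqq = -0.201955; k2 = (0.320512, -0.008326, -0.075487, -0.177381)
  k3: at (p, q) = (0.172072, -0.975666), (dp/dtau, dq/dtau) = (0.321627, -0.005481); Gamma_ppp = 0.734006, Gamma_ppq = -0.048791, Gamma_pqq = -0.639302, Gamma_qpp = 1.751268, Gamma_qpq = 0.343361, Gamma_qqq = -0.200215; k3 = (0.321627, -0.005481, -0.076081, -0.179941)
  k4: at (p, q) = (0.204346, -0.975930), (dp/dtau, dq/dtau) = (0.313959, -0.023731); Gamma_ppp = 0.670077, Gamma_ppq = -0.038941, Gamma_pqq = -0.662150, Gamma_qpp = 1.635711, Gamma_qpq = 0.375426, Gamma_qqq = -0.202412; k4 = (0.313959, -0.023731, -0.066257, -0.155524)
  Y <- Y + (h/6)(k1 + 2k2 + 2k3 + k4): p = 0.2043, q = -0.9761, dp/dtau = 0.3140, dq/dtau = -0.0236
step 4:
  k1: at (p, q) = (0.204268, -0.976137), (dp/dtau, dq/dtau) = (0.313974, -0.023609); Gamma_ppp = 0.670167, Gamma_ppq = -0.039026, Gamma_pqq = -0.661959, Gamma_qpp = 1.636292, Gamma_qpq = 0.375364, Gamma_qqq = -0.202244; k1 = (0.313974, -0.023609, -0.066275, -0.155628)
  k2: at (p, q) = (0.235666, -0.978497), (dp/dtau, dq/dtau) = (0.307347, -0.039172); Gamma_ppp = 0.613603, Gamma_ppq = -0.032605, Gamma_pqq = -0.681901, Gamma_qpp = 1.537157, Gamma_qpq = 0.401940, Gamma_qqq = -0.200590; k2 = (0.307347, -0.039172, -0.057701, -0.135217)
  k3: at (p, q) = (0.235003, -0.980054), (dp/dtau, dq/dtau) = (0.308204, -0.037131); Gamma_ppp = 0.614302, Gamma_ppq = -0.033234, Gamma_pqq = -0.680427, Gamma_qpp = 1.541485, Gamma_qpq = 0.401515, Gamma_qqq = -0.199366; k3 = (0.308204, -0.037131, -0.058175, -0.136961)
  k4: at (p, q) = (0.265909, -0.983563), (dp/dtau, dq/dtau) = (0.302339, -0.051001); Gamma_ppp = 0.563484, Gamma_ppq = -0.029348, Gamma_pqq = -0.698629, Gamma_qpp = 1.453782, Gamma_qpq = 0.423953, Gamma_qqq = -0.195165; k4 = (0.302339, -0.051001, -0.050595, -0.119307)
  Y <- Y + (h/6)(k1 + 2k2 + 2k3 + k4): p = 0.2658, q = -0.9837, dp/dtau = 0.3024, dq/dtau = -0.0509


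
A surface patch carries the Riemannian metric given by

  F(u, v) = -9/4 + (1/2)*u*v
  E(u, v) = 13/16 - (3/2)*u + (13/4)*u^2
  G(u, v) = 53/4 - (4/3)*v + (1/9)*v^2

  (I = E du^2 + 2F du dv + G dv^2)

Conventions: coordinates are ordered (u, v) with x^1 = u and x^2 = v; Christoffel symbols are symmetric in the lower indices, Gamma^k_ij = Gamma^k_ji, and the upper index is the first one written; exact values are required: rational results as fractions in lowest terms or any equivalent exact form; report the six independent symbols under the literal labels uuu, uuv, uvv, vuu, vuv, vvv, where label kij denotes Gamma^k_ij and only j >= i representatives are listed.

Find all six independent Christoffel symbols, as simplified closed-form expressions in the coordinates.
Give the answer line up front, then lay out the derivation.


Answer: Gamma_uuu = (64*u*v^2 - 2496*u*v + 24804*u - 48*v^2 + 1224*v - 5724)/(64*u^2*v^2 - 2496*u^2*v + 24804*u^2 - 96*u*v^2 + 2448*u*v - 11448*u + 52*v^2 - 624*v + 3285), Gamma_uuv = 0, Gamma_uvv = (-192*u*v + 3816*u + 144*v - 864)/(64*u^2*v^2 - 2496*u^2*v + 24804*u^2 - 96*u*v^2 + 2448*u*v - 11448*u + 52*v^2 - 624*v + 3285), Gamma_vuu = (-216*u*v + 4212*u + 234*v - 972)/(64*u^2*v^2 - 2496*u^2*v + 24804*u^2 - 96*u*v^2 + 2448*u*v - 11448*u + 52*v^2 - 624*v + 3285), Gamma_vuv = 0, Gamma_vvv = (64*u^2*v - 1248*u^2 - 96*u*v + 1224*u + 52*v - 312)/(64*u^2*v^2 - 2496*u^2*v + 24804*u^2 - 96*u*v^2 + 2448*u*v - 11448*u + 52*v^2 - 624*v + 3285)

E = 13/16 - (3/2)*u + (13/4)*u^2; F = -9/4 + (1/2)*u*v; G = 53/4 - (4/3)*v + (1/9)*v^2
Gamma^k_ij = (1/2) g^{kl} (d_i g_jl + d_j g_il - d_l g_ij), with g^inv = (1/(EG-F^2)) [[G, -F], [-F, E]]
first partials: E_u = -3/2 + (13/2)*u, E_v = 0, F_u = (1/2)*v, F_v = (1/2)*u, G_u = 0, G_v = -4/3 + (2/9)*v
D = EG - F^2 = 365/64 - (13/12)*v - (159/8)*u + (13/144)*v^2 + (17/4)*u*v + (689/16)*u^2 - (1/6)*u*v^2 - (13/3)*u^2*v + (1/9)*u^2*v^2
expanded: Gamma^u_uu = (G E_u - 2F F_u + F E_v)/(2D), Gamma^u_uv = (G E_v - F G_u)/(2D), Gamma^u_vv = (2G F_v - G G_u - F G_v)/(2D), Gamma^v_uu = (2E F_u - E E_v - F E_u)/(2D), Gamma^v_uv = (E G_u - F E_v)/(2D), Gamma^v_vv = (E G_v - 2F F_v + F G_u)/(2D); substitute and cancel common factors


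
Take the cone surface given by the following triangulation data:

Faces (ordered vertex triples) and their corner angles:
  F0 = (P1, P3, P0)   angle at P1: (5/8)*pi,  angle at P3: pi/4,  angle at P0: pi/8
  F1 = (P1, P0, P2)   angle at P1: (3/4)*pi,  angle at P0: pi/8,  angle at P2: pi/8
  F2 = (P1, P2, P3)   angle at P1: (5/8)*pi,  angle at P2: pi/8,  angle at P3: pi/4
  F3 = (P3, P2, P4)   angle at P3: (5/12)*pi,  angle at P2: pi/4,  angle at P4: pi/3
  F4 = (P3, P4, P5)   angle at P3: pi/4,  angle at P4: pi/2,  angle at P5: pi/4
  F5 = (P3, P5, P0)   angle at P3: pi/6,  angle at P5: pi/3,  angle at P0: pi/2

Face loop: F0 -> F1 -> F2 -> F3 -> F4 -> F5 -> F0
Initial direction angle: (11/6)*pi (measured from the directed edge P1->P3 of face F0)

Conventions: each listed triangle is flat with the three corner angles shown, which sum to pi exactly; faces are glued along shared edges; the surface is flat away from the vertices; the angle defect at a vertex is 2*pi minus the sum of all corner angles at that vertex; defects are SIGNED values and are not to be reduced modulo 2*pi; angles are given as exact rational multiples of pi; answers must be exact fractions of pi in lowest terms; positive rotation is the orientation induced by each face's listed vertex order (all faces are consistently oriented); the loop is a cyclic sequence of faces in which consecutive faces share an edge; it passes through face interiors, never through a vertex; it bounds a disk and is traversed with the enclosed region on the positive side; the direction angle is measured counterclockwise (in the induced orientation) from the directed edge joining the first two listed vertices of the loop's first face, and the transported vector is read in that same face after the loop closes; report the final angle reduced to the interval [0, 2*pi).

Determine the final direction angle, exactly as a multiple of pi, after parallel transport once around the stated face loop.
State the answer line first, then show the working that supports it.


Answer: final direction angle = pi/2

enclosed vertex P1: corner angles sum to 2*pi, defect = 2*pi - 2*pi = 0
enclosed vertex P3: corner angles sum to (4/3)*pi, defect = 2*pi - (4/3)*pi = (2/3)*pi
final direction = starting direction + enclosed defect total, reduced mod 2*pi (induced orientation)
final angle = (11/6)*pi + (2/3)*pi = pi/2 (mod 2*pi)


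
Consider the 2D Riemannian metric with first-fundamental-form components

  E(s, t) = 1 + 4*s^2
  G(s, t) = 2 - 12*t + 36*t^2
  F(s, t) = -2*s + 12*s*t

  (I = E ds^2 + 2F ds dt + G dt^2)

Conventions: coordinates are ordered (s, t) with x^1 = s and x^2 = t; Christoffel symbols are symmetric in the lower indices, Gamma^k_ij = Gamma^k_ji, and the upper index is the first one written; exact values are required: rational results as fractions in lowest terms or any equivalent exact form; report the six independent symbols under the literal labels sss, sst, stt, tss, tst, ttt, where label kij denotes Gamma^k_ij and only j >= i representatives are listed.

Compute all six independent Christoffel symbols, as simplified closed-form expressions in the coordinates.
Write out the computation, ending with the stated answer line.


E = 1 + 4*s^2; F = -2*s + 12*s*t; G = 2 - 12*t + 36*t^2
Gamma^k_ij = (1/2) g^{kl} (d_i g_jl + d_j g_il - d_l g_ij), with g^inv = (1/(EG-F^2)) [[G, -F], [-F, E]]
first partials: E_s = 8*s, E_t = 0, F_s = -2 + 12*t, F_t = 12*s, G_s = 0, G_t = -12 + 72*t
D = EG - F^2 = 2 - 12*t + 36*t^2 + 4*s^2
expanded: Gamma^s_ss = (G E_s - 2F F_s + F E_t)/(2D), Gamma^s_st = (G E_t - F G_s)/(2D), Gamma^s_tt = (2G F_t - G G_s - F G_t)/(2D), Gamma^t_ss = (2E F_s - E E_t - F E_s)/(2D), Gamma^t_st = (E G_s - F E_t)/(2D), Gamma^t_tt = (E G_t - 2F F_t + F G_s)/(2D); substitute and cancel common factors

Answer: Gamma_sss = 2*s/(2*s^2 + 18*t^2 - 6*t + 1), Gamma_sst = 0, Gamma_stt = 6*s/(2*s^2 + 18*t^2 - 6*t + 1), Gamma_tss = (6*t - 1)/(2*s^2 + 18*t^2 - 6*t + 1), Gamma_tst = 0, Gamma_ttt = (18*t - 3)/(2*s^2 + 18*t^2 - 6*t + 1)


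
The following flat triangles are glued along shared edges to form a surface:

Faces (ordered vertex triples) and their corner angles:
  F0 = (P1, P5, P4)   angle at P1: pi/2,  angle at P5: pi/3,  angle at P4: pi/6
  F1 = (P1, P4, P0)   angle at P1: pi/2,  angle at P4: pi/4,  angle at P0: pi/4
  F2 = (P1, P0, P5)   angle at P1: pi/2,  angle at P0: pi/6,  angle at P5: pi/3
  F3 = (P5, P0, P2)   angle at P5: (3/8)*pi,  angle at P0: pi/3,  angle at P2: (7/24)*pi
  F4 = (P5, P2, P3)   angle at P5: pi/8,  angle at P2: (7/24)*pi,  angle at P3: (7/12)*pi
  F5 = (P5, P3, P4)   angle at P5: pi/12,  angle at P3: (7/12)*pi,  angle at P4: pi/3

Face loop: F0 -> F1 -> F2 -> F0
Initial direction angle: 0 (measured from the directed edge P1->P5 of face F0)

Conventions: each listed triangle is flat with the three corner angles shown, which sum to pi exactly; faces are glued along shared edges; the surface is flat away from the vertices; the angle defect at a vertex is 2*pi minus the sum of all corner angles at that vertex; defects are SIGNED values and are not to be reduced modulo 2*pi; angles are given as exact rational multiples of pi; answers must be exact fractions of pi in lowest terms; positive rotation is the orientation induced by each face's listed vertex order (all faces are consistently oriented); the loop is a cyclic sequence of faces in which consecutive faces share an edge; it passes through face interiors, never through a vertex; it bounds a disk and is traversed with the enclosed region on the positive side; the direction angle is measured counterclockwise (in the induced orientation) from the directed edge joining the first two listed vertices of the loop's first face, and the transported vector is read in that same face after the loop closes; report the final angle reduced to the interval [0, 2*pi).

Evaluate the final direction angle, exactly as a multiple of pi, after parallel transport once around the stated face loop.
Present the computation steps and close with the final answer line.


enclosed vertex P1: corner angles sum to (3/2)*pi, defect = 2*pi - (3/2)*pi = pi/2
final direction = starting direction + enclosed defect total, reduced mod 2*pi (induced orientation)
final angle = 0 + pi/2 = pi/2 (mod 2*pi)

Answer: final direction angle = pi/2
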